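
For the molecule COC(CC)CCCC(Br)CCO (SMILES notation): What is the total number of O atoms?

Scan the SMILES for O atoms (remember two-letter symbols like Cl and Br are single atoms).
Oxygen count: 2.

2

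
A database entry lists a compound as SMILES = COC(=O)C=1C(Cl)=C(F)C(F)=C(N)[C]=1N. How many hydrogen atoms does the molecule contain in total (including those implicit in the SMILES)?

Walk through each heavy atom and fill implicit hydrogens from standard valence (C 4, N 3, O 2, S 2, halogen 1):
  atom 1: C, bond orders sum to 1 (valence 4) → 3 H
  atom 2: O, bond orders sum to 2 (valence 2) → 0 H
  atom 3: C, bond orders sum to 4 (valence 4) → 0 H
  atom 4: O, bond orders sum to 2 (valence 2) → 0 H
  atom 5: C, bond orders sum to 4 (valence 4) → 0 H
  atom 6: C, bond orders sum to 4 (valence 4) → 0 H
  atom 7: Cl (halogen, monovalent) → 0 H
  atom 8: C, bond orders sum to 4 (valence 4) → 0 H
  atom 9: F (halogen, monovalent) → 0 H
  atom 10: C, bond orders sum to 4 (valence 4) → 0 H
  atom 11: F (halogen, monovalent) → 0 H
  atom 12: C, bond orders sum to 4 (valence 4) → 0 H
  atom 13: N, bond orders sum to 1 (valence 3) → 2 H
  atom 14: C with explicit H count 0
  atom 15: N, bond orders sum to 1 (valence 3) → 2 H
Total hydrogens: 7.

7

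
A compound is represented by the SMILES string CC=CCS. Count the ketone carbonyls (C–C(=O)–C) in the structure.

Scan the SMILES for the ketone motif — none present.
Groups that are present: 1 alkene, 1 thiol.

0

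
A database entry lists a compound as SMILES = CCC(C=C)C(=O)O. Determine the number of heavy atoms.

8

Every atom symbol written in the SMILES (organic subset) is one heavy atom; implicit H are not written.
Heavy atoms by element → C:6, O:2.
Total: 8.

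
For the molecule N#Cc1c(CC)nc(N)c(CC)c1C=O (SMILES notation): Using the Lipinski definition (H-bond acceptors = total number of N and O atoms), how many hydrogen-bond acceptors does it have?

N atoms: 3; O atoms: 1.
Lipinski HBA = 3 + 1 = 4.

4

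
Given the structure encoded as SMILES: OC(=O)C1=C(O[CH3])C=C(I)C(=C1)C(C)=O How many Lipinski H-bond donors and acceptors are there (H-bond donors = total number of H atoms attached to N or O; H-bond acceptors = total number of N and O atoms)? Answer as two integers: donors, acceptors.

1, 4

Donors: find every N or O and count the H atoms it carries.
  atom 1 (O): bond orders sum to 1 → 1 H
  atom 3 (O): bond orders sum to 2 → 0 H
  atom 6 (O): bond orders sum to 2 → 0 H
  atom 15 (O): bond orders sum to 2 → 0 H
Lipinski HBD = 1.
Acceptors: N atoms = 0, O atoms = 4 → HBA = 4.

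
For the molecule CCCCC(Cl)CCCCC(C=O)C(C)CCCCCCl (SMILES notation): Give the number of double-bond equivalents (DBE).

1

Degree of unsaturation = (number of rings) + (number of π bonds).
Ring closures in the SMILES: 0.
π bonds: 1 double bond (each 1 DoU) → 1 DoU from unsaturation.
Total DoU = 0 + 1 = 1.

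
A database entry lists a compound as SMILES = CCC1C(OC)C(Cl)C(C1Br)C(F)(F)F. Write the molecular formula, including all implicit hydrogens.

Walk through each heavy atom and fill implicit hydrogens from standard valence (C 4, N 3, O 2, S 2, halogen 1):
  atom 1: C, bond orders sum to 1 (valence 4) → 3 H
  atom 2: C, bond orders sum to 2 (valence 4) → 2 H
  atom 3: C, bond orders sum to 3 (valence 4) → 1 H
  atom 4: C, bond orders sum to 3 (valence 4) → 1 H
  atom 5: O, bond orders sum to 2 (valence 2) → 0 H
  atom 6: C, bond orders sum to 1 (valence 4) → 3 H
  atom 7: C, bond orders sum to 3 (valence 4) → 1 H
  atom 8: Cl (halogen, monovalent) → 0 H
  atom 9: C, bond orders sum to 3 (valence 4) → 1 H
  atom 10: C, bond orders sum to 3 (valence 4) → 1 H
  atom 11: Br (halogen, monovalent) → 0 H
  atom 12: C, bond orders sum to 4 (valence 4) → 0 H
  atom 13: F (halogen, monovalent) → 0 H
  atom 14: F (halogen, monovalent) → 0 H
  atom 15: F (halogen, monovalent) → 0 H
Totals → C:9, H:13, Br:1, Cl:1, F:3, O:1.

C9H13BrClF3O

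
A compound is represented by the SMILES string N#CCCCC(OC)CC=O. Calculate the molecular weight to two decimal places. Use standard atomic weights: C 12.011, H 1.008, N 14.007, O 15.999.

First, the molecular formula is C8H13NO2 (counting implicit H from valence).
  C: 8 × 12.011 = 96.088
  H: 13 × 1.008 = 13.104
  N: 1 × 14.007 = 14.007
  O: 2 × 15.999 = 31.998
Sum: 8×12.011 + 13×1.008 + 1×14.007 + 2×15.999 = 155.197 → 155.20 g/mol.

155.20 g/mol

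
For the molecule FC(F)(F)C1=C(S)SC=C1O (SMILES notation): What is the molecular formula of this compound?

Walk through each heavy atom and fill implicit hydrogens from standard valence (C 4, N 3, O 2, S 2, halogen 1):
  atom 1: F (halogen, monovalent) → 0 H
  atom 2: C, bond orders sum to 4 (valence 4) → 0 H
  atom 3: F (halogen, monovalent) → 0 H
  atom 4: F (halogen, monovalent) → 0 H
  atom 5: C, bond orders sum to 4 (valence 4) → 0 H
  atom 6: C, bond orders sum to 4 (valence 4) → 0 H
  atom 7: S, bond orders sum to 1 (valence 2) → 1 H
  atom 8: S, bond orders sum to 2 (valence 2) → 0 H
  atom 9: C, bond orders sum to 3 (valence 4) → 1 H
  atom 10: C, bond orders sum to 4 (valence 4) → 0 H
  atom 11: O, bond orders sum to 1 (valence 2) → 1 H
Totals → C:5, H:3, F:3, O:1, S:2.

C5H3F3OS2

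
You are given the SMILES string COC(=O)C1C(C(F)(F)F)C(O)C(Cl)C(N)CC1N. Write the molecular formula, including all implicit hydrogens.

C10H16ClF3N2O3

Walk through each heavy atom and fill implicit hydrogens from standard valence (C 4, N 3, O 2, S 2, halogen 1):
  atom 1: C, bond orders sum to 1 (valence 4) → 3 H
  atom 2: O, bond orders sum to 2 (valence 2) → 0 H
  atom 3: C, bond orders sum to 4 (valence 4) → 0 H
  atom 4: O, bond orders sum to 2 (valence 2) → 0 H
  atom 5: C, bond orders sum to 3 (valence 4) → 1 H
  atom 6: C, bond orders sum to 3 (valence 4) → 1 H
  atom 7: C, bond orders sum to 4 (valence 4) → 0 H
  atom 8: F (halogen, monovalent) → 0 H
  atom 9: F (halogen, monovalent) → 0 H
  atom 10: F (halogen, monovalent) → 0 H
  atom 11: C, bond orders sum to 3 (valence 4) → 1 H
  atom 12: O, bond orders sum to 1 (valence 2) → 1 H
  atom 13: C, bond orders sum to 3 (valence 4) → 1 H
  atom 14: Cl (halogen, monovalent) → 0 H
  atom 15: C, bond orders sum to 3 (valence 4) → 1 H
  atom 16: N, bond orders sum to 1 (valence 3) → 2 H
  atom 17: C, bond orders sum to 2 (valence 4) → 2 H
  atom 18: C, bond orders sum to 3 (valence 4) → 1 H
  atom 19: N, bond orders sum to 1 (valence 3) → 2 H
Totals → C:10, H:16, Cl:1, F:3, N:2, O:3.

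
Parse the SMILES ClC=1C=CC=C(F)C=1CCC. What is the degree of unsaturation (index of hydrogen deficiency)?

Molecular formula: C9H10ClF.
DoU = (2C + 2 + N − H − X) / 2, where X is the halogen count and O/S are ignored.
    = (2·9 + 2 + 0 − 10 − 2) / 2 = 8 / 2 = 4.

4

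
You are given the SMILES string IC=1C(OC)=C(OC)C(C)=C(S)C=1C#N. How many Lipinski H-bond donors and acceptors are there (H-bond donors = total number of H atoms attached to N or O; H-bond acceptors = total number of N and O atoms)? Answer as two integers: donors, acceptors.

Donors: find every N or O and count the H atoms it carries.
  atom 4 (O): bond orders sum to 2 → 0 H
  atom 7 (O): bond orders sum to 2 → 0 H
  atom 15 (N): bond orders sum to 3 → 0 H
Lipinski HBD = 0.
Acceptors: N atoms = 1, O atoms = 2 → HBA = 3.

0, 3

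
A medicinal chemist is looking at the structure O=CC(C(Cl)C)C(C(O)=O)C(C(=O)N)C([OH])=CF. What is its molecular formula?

Walk through each heavy atom and fill implicit hydrogens from standard valence (C 4, N 3, O 2, S 2, halogen 1):
  atom 1: O, bond orders sum to 2 (valence 2) → 0 H
  atom 2: C, bond orders sum to 3 (valence 4) → 1 H
  atom 3: C, bond orders sum to 3 (valence 4) → 1 H
  atom 4: C, bond orders sum to 3 (valence 4) → 1 H
  atom 5: Cl (halogen, monovalent) → 0 H
  atom 6: C, bond orders sum to 1 (valence 4) → 3 H
  atom 7: C, bond orders sum to 3 (valence 4) → 1 H
  atom 8: C, bond orders sum to 4 (valence 4) → 0 H
  atom 9: O, bond orders sum to 1 (valence 2) → 1 H
  atom 10: O, bond orders sum to 2 (valence 2) → 0 H
  atom 11: C, bond orders sum to 3 (valence 4) → 1 H
  atom 12: C, bond orders sum to 4 (valence 4) → 0 H
  atom 13: O, bond orders sum to 2 (valence 2) → 0 H
  atom 14: N, bond orders sum to 1 (valence 3) → 2 H
  atom 15: C, bond orders sum to 4 (valence 4) → 0 H
  atom 16: O with explicit H count 1
  atom 17: C, bond orders sum to 3 (valence 4) → 1 H
  atom 18: F (halogen, monovalent) → 0 H
Totals → C:10, H:13, Cl:1, F:1, N:1, O:5.
In Hill order: C10H13ClFNO5.

C10H13ClFNO5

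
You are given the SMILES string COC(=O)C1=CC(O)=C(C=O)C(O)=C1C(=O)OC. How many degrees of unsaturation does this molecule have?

Degree of unsaturation = (number of rings) + (number of π bonds).
Ring closures in the SMILES: 1.
π bonds: 6 double bonds (each 1 DoU) → 6 DoU from unsaturation.
Total DoU = 1 + 6 = 7.

7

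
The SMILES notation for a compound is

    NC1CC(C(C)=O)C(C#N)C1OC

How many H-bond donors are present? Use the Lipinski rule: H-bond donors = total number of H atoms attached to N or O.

Donors: find every N or O and count the H atoms it carries.
  atom 1 (N): bond orders sum to 1 → 2 H
  atom 7 (O): bond orders sum to 2 → 0 H
  atom 10 (N): bond orders sum to 3 → 0 H
  atom 12 (O): bond orders sum to 2 → 0 H
Lipinski HBD = 2.

2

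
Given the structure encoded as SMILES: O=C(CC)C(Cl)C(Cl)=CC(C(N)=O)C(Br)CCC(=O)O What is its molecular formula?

Walk through each heavy atom and fill implicit hydrogens from standard valence (C 4, N 3, O 2, S 2, halogen 1):
  atom 1: O, bond orders sum to 2 (valence 2) → 0 H
  atom 2: C, bond orders sum to 4 (valence 4) → 0 H
  atom 3: C, bond orders sum to 2 (valence 4) → 2 H
  atom 4: C, bond orders sum to 1 (valence 4) → 3 H
  atom 5: C, bond orders sum to 3 (valence 4) → 1 H
  atom 6: Cl (halogen, monovalent) → 0 H
  atom 7: C, bond orders sum to 4 (valence 4) → 0 H
  atom 8: Cl (halogen, monovalent) → 0 H
  atom 9: C, bond orders sum to 3 (valence 4) → 1 H
  atom 10: C, bond orders sum to 3 (valence 4) → 1 H
  atom 11: C, bond orders sum to 4 (valence 4) → 0 H
  atom 12: N, bond orders sum to 1 (valence 3) → 2 H
  atom 13: O, bond orders sum to 2 (valence 2) → 0 H
  atom 14: C, bond orders sum to 3 (valence 4) → 1 H
  atom 15: Br (halogen, monovalent) → 0 H
  atom 16: C, bond orders sum to 2 (valence 4) → 2 H
  atom 17: C, bond orders sum to 2 (valence 4) → 2 H
  atom 18: C, bond orders sum to 4 (valence 4) → 0 H
  atom 19: O, bond orders sum to 2 (valence 2) → 0 H
  atom 20: O, bond orders sum to 1 (valence 2) → 1 H
Totals → C:12, H:16, Br:1, Cl:2, N:1, O:4.

C12H16BrCl2NO4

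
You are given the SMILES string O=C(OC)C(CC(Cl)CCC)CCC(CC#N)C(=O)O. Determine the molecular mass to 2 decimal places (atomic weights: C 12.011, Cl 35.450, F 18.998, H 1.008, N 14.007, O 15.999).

303.78 g/mol

First, the molecular formula is C14H22ClNO4 (counting implicit H from valence).
  C: 14 × 12.011 = 168.154
  Cl: 1 × 35.450 = 35.450
  H: 22 × 1.008 = 22.176
  N: 1 × 14.007 = 14.007
  O: 4 × 15.999 = 63.996
Sum: 14×12.011 + 1×35.450 + 22×1.008 + 1×14.007 + 4×15.999 = 303.783 → 303.78 g/mol.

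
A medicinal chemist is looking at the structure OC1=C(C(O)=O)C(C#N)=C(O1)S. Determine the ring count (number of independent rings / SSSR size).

In SMILES, each pair of matching ring-closure digits denotes one ring-closing bond; the number of such bonds equals the number of independent rings.
Ring-closure bonds here: 1.

1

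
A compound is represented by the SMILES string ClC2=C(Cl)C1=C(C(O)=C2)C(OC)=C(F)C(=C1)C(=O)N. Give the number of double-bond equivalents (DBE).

8

Degree of unsaturation = (number of rings) + (number of π bonds).
Ring closures in the SMILES: 2.
π bonds: 6 double bonds (each 1 DoU) → 6 DoU from unsaturation.
Total DoU = 2 + 6 = 8.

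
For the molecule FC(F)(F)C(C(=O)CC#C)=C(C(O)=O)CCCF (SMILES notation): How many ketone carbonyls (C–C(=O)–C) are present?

The ketone motif appears at heavy-atom position 6 in the SMILES.
Other groups present: 1 alkene, 1 alkyne, 1 carboxylic acid.
Ketone count: 1.

1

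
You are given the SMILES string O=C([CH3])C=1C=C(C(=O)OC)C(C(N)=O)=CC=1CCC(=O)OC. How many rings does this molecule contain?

1

In SMILES, each pair of matching ring-closure digits denotes one ring-closing bond; the number of such bonds equals the number of independent rings.
Ring-closure bonds here: 1.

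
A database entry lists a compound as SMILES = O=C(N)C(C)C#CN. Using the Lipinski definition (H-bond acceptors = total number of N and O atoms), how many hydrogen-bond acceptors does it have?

N atoms: 2; O atoms: 1.
Lipinski HBA = 2 + 1 = 3.

3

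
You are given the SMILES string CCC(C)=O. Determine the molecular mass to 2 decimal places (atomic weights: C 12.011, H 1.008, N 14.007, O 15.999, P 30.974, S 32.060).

First, the molecular formula is C4H8O (counting implicit H from valence).
  C: 4 × 12.011 = 48.044
  H: 8 × 1.008 = 8.064
  O: 1 × 15.999 = 15.999
Sum: 4×12.011 + 8×1.008 + 1×15.999 = 72.107 → 72.11 g/mol.

72.11 g/mol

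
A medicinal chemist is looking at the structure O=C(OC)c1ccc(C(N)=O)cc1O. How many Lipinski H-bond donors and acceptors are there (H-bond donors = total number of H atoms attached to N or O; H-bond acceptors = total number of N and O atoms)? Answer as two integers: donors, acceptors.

Donors: find every N or O and count the H atoms it carries.
  atom 1 (O): bond orders sum to 2 → 0 H
  atom 3 (O): bond orders sum to 2 → 0 H
  atom 10 (N): bond orders sum to 1 → 2 H
  atom 11 (O): bond orders sum to 2 → 0 H
  atom 14 (O): bond orders sum to 1 → 1 H
Lipinski HBD = 3.
Acceptors: N atoms = 1, O atoms = 4 → HBA = 5.

3, 5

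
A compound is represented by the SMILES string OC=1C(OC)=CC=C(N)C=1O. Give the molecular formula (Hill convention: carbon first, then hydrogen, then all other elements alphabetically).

Walk through each heavy atom and fill implicit hydrogens from standard valence (C 4, N 3, O 2, S 2, halogen 1):
  atom 1: O, bond orders sum to 1 (valence 2) → 1 H
  atom 2: C, bond orders sum to 4 (valence 4) → 0 H
  atom 3: C, bond orders sum to 4 (valence 4) → 0 H
  atom 4: O, bond orders sum to 2 (valence 2) → 0 H
  atom 5: C, bond orders sum to 1 (valence 4) → 3 H
  atom 6: C, bond orders sum to 3 (valence 4) → 1 H
  atom 7: C, bond orders sum to 3 (valence 4) → 1 H
  atom 8: C, bond orders sum to 4 (valence 4) → 0 H
  atom 9: N, bond orders sum to 1 (valence 3) → 2 H
  atom 10: C, bond orders sum to 4 (valence 4) → 0 H
  atom 11: O, bond orders sum to 1 (valence 2) → 1 H
Totals → C:7, H:9, N:1, O:3.

C7H9NO3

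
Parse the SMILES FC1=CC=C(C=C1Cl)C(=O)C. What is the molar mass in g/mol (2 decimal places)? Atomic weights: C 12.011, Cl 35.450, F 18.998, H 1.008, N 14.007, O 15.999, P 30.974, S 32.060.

First, the molecular formula is C8H6ClFO (counting implicit H from valence).
  C: 8 × 12.011 = 96.088
  Cl: 1 × 35.450 = 35.450
  F: 1 × 18.998 = 18.998
  H: 6 × 1.008 = 6.048
  O: 1 × 15.999 = 15.999
Sum: 8×12.011 + 1×35.450 + 1×18.998 + 6×1.008 + 1×15.999 = 172.583 → 172.58 g/mol.

172.58 g/mol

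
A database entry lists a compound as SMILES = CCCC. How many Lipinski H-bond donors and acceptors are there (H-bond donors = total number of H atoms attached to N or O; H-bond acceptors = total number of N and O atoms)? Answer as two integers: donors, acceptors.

Donors: find every N or O and count the H atoms it carries.
  (no N or O atoms present)
Lipinski HBD = 0.
Acceptors: N atoms = 0, O atoms = 0 → HBA = 0.

0, 0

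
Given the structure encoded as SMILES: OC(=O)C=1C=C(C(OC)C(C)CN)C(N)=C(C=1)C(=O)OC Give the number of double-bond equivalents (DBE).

Degree of unsaturation = (number of rings) + (number of π bonds).
Ring closures in the SMILES: 1.
π bonds: 5 double bonds (each 1 DoU) → 5 DoU from unsaturation.
Total DoU = 1 + 5 = 6.

6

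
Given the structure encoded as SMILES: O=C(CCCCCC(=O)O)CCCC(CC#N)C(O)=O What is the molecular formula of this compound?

Walk through each heavy atom and fill implicit hydrogens from standard valence (C 4, N 3, O 2, S 2, halogen 1):
  atom 1: O, bond orders sum to 2 (valence 2) → 0 H
  atom 2: C, bond orders sum to 4 (valence 4) → 0 H
  atom 3: C, bond orders sum to 2 (valence 4) → 2 H
  atom 4: C, bond orders sum to 2 (valence 4) → 2 H
  atom 5: C, bond orders sum to 2 (valence 4) → 2 H
  atom 6: C, bond orders sum to 2 (valence 4) → 2 H
  atom 7: C, bond orders sum to 2 (valence 4) → 2 H
  atom 8: C, bond orders sum to 4 (valence 4) → 0 H
  atom 9: O, bond orders sum to 2 (valence 2) → 0 H
  atom 10: O, bond orders sum to 1 (valence 2) → 1 H
  atom 11: C, bond orders sum to 2 (valence 4) → 2 H
  atom 12: C, bond orders sum to 2 (valence 4) → 2 H
  atom 13: C, bond orders sum to 2 (valence 4) → 2 H
  atom 14: C, bond orders sum to 3 (valence 4) → 1 H
  atom 15: C, bond orders sum to 2 (valence 4) → 2 H
  atom 16: C, bond orders sum to 4 (valence 4) → 0 H
  atom 17: N, bond orders sum to 3 (valence 3) → 0 H
  atom 18: C, bond orders sum to 4 (valence 4) → 0 H
  atom 19: O, bond orders sum to 1 (valence 2) → 1 H
  atom 20: O, bond orders sum to 2 (valence 2) → 0 H
Totals → C:14, H:21, N:1, O:5.

C14H21NO5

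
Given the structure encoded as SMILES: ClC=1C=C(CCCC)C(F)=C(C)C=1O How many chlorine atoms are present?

Scan the SMILES for Cl atoms (remember two-letter symbols like Cl and Br are single atoms).
Chlorine count: 1.

1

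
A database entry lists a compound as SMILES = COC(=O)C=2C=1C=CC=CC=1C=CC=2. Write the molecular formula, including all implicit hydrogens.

C12H10O2

Walk through each heavy atom and fill implicit hydrogens from standard valence (C 4, N 3, O 2, S 2, halogen 1):
  atom 1: C, bond orders sum to 1 (valence 4) → 3 H
  atom 2: O, bond orders sum to 2 (valence 2) → 0 H
  atom 3: C, bond orders sum to 4 (valence 4) → 0 H
  atom 4: O, bond orders sum to 2 (valence 2) → 0 H
  atom 5: C, bond orders sum to 4 (valence 4) → 0 H
  atom 6: C, bond orders sum to 4 (valence 4) → 0 H
  atom 7: C, bond orders sum to 3 (valence 4) → 1 H
  atom 8: C, bond orders sum to 3 (valence 4) → 1 H
  atom 9: C, bond orders sum to 3 (valence 4) → 1 H
  atom 10: C, bond orders sum to 3 (valence 4) → 1 H
  atom 11: C, bond orders sum to 4 (valence 4) → 0 H
  atom 12: C, bond orders sum to 3 (valence 4) → 1 H
  atom 13: C, bond orders sum to 3 (valence 4) → 1 H
  atom 14: C, bond orders sum to 3 (valence 4) → 1 H
Totals → C:12, H:10, O:2.
In Hill order: C12H10O2.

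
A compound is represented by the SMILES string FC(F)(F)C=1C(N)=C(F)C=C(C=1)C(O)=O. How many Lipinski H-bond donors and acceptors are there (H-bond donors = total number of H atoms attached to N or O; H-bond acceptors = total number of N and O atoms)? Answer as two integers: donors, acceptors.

3, 3

Donors: find every N or O and count the H atoms it carries.
  atom 7 (N): bond orders sum to 1 → 2 H
  atom 14 (O): bond orders sum to 1 → 1 H
  atom 15 (O): bond orders sum to 2 → 0 H
Lipinski HBD = 3.
Acceptors: N atoms = 1, O atoms = 2 → HBA = 3.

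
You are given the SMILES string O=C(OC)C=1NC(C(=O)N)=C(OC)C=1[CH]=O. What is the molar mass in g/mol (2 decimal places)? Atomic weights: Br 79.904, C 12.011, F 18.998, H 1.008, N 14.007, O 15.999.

226.19 g/mol

First, the molecular formula is C9H10N2O5 (counting implicit H from valence).
  C: 9 × 12.011 = 108.099
  H: 10 × 1.008 = 10.080
  N: 2 × 14.007 = 28.014
  O: 5 × 15.999 = 79.995
Sum: 9×12.011 + 10×1.008 + 2×14.007 + 5×15.999 = 226.188 → 226.19 g/mol.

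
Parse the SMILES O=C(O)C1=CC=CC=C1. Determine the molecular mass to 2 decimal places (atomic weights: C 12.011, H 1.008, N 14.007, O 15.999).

122.12 g/mol

First, the molecular formula is C7H6O2 (counting implicit H from valence).
  C: 7 × 12.011 = 84.077
  H: 6 × 1.008 = 6.048
  O: 2 × 15.999 = 31.998
Sum: 7×12.011 + 6×1.008 + 2×15.999 = 122.123 → 122.12 g/mol.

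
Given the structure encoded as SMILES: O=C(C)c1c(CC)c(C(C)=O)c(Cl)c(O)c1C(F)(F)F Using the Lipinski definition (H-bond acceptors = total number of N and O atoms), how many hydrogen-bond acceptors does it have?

3

N atoms: 0; O atoms: 3.
Lipinski HBA = 0 + 3 = 3.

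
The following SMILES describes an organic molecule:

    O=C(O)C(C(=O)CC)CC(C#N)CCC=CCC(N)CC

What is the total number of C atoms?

Count every carbon token in the SMILES (each C, including those in ring-closure positions and inside branches).
Carbon count: 16.

16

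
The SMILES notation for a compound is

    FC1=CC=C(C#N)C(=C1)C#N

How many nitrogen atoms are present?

Scan the SMILES for N atoms (remember two-letter symbols like Cl and Br are single atoms).
Nitrogen count: 2.

2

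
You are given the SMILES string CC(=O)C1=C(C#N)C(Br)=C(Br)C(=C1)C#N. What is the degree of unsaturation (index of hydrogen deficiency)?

Molecular formula: C10H4Br2N2O.
DoU = (2C + 2 + N − H − X) / 2, where X is the halogen count and O/S are ignored.
    = (2·10 + 2 + 2 − 4 − 2) / 2 = 18 / 2 = 9.

9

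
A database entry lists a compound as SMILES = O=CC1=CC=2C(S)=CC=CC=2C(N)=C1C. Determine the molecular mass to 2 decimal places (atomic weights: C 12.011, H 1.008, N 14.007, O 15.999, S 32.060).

First, the molecular formula is C12H11NOS (counting implicit H from valence).
  C: 12 × 12.011 = 144.132
  H: 11 × 1.008 = 11.088
  N: 1 × 14.007 = 14.007
  O: 1 × 15.999 = 15.999
  S: 1 × 32.060 = 32.060
Sum: 12×12.011 + 11×1.008 + 1×14.007 + 1×15.999 + 1×32.060 = 217.286 → 217.29 g/mol.

217.29 g/mol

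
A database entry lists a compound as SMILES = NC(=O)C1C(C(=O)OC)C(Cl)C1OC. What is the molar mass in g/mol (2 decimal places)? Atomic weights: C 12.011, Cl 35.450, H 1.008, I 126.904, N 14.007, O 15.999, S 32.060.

First, the molecular formula is C8H12ClNO4 (counting implicit H from valence).
  C: 8 × 12.011 = 96.088
  Cl: 1 × 35.450 = 35.450
  H: 12 × 1.008 = 12.096
  N: 1 × 14.007 = 14.007
  O: 4 × 15.999 = 63.996
Sum: 8×12.011 + 1×35.450 + 12×1.008 + 1×14.007 + 4×15.999 = 221.637 → 221.64 g/mol.

221.64 g/mol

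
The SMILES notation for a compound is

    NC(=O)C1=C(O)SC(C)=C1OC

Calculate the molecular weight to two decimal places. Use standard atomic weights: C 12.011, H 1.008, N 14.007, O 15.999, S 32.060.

187.21 g/mol

First, the molecular formula is C7H9NO3S (counting implicit H from valence).
  C: 7 × 12.011 = 84.077
  H: 9 × 1.008 = 9.072
  N: 1 × 14.007 = 14.007
  O: 3 × 15.999 = 47.997
  S: 1 × 32.060 = 32.060
Sum: 7×12.011 + 9×1.008 + 1×14.007 + 3×15.999 + 1×32.060 = 187.213 → 187.21 g/mol.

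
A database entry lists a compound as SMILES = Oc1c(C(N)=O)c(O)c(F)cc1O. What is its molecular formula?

C7H6FNO4

Walk through each heavy atom and fill implicit hydrogens from standard valence (C 4, N 3, O 2, S 2, halogen 1); for lowercase aromatic atoms, an aromatic c carries 1 H when it has two neighbours and 0 H with three, and aromatic n carries 0 H:
  atom 1: O, bond orders sum to 1 (valence 2) → 1 H
  atom 2: aromatic c, 3 neighbours → 0 H
  atom 3: aromatic c, 3 neighbours → 0 H
  atom 4: C, bond orders sum to 4 (valence 4) → 0 H
  atom 5: N, bond orders sum to 1 (valence 3) → 2 H
  atom 6: O, bond orders sum to 2 (valence 2) → 0 H
  atom 7: aromatic c, 3 neighbours → 0 H
  atom 8: O, bond orders sum to 1 (valence 2) → 1 H
  atom 9: aromatic c, 3 neighbours → 0 H
  atom 10: F (halogen, monovalent) → 0 H
  atom 11: aromatic c, 2 neighbours → 1 H
  atom 12: aromatic c, 3 neighbours → 0 H
  atom 13: O, bond orders sum to 1 (valence 2) → 1 H
Totals → C:7, H:6, F:1, N:1, O:4.
In Hill order: C7H6FNO4.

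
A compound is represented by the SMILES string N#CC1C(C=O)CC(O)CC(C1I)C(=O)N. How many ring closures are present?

In SMILES, each pair of matching ring-closure digits denotes one ring-closing bond; the number of such bonds equals the number of independent rings.
Ring-closure bonds here: 1.

1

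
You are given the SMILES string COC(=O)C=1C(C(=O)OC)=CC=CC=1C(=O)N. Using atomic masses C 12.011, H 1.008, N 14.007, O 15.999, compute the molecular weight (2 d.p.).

First, the molecular formula is C11H11NO5 (counting implicit H from valence).
  C: 11 × 12.011 = 132.121
  H: 11 × 1.008 = 11.088
  N: 1 × 14.007 = 14.007
  O: 5 × 15.999 = 79.995
Sum: 11×12.011 + 11×1.008 + 1×14.007 + 5×15.999 = 237.211 → 237.21 g/mol.

237.21 g/mol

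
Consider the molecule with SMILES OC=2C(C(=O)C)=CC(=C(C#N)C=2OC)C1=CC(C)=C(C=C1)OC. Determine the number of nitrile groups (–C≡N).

The nitrile motif appears at heavy-atom position 10 in the SMILES.
Other groups present: 2 ether, 1 hydroxyl, 1 ketone.
Nitrile count: 1.

1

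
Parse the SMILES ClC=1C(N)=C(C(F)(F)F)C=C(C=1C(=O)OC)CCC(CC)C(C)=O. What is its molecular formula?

Walk through each heavy atom and fill implicit hydrogens from standard valence (C 4, N 3, O 2, S 2, halogen 1):
  atom 1: Cl (halogen, monovalent) → 0 H
  atom 2: C, bond orders sum to 4 (valence 4) → 0 H
  atom 3: C, bond orders sum to 4 (valence 4) → 0 H
  atom 4: N, bond orders sum to 1 (valence 3) → 2 H
  atom 5: C, bond orders sum to 4 (valence 4) → 0 H
  atom 6: C, bond orders sum to 4 (valence 4) → 0 H
  atom 7: F (halogen, monovalent) → 0 H
  atom 8: F (halogen, monovalent) → 0 H
  atom 9: F (halogen, monovalent) → 0 H
  atom 10: C, bond orders sum to 3 (valence 4) → 1 H
  atom 11: C, bond orders sum to 4 (valence 4) → 0 H
  atom 12: C, bond orders sum to 4 (valence 4) → 0 H
  atom 13: C, bond orders sum to 4 (valence 4) → 0 H
  atom 14: O, bond orders sum to 2 (valence 2) → 0 H
  atom 15: O, bond orders sum to 2 (valence 2) → 0 H
  atom 16: C, bond orders sum to 1 (valence 4) → 3 H
  atom 17: C, bond orders sum to 2 (valence 4) → 2 H
  atom 18: C, bond orders sum to 2 (valence 4) → 2 H
  atom 19: C, bond orders sum to 3 (valence 4) → 1 H
  atom 20: C, bond orders sum to 2 (valence 4) → 2 H
  atom 21: C, bond orders sum to 1 (valence 4) → 3 H
  atom 22: C, bond orders sum to 4 (valence 4) → 0 H
  atom 23: C, bond orders sum to 1 (valence 4) → 3 H
  atom 24: O, bond orders sum to 2 (valence 2) → 0 H
Totals → C:16, H:19, Cl:1, F:3, N:1, O:3.
In Hill order: C16H19ClF3NO3.

C16H19ClF3NO3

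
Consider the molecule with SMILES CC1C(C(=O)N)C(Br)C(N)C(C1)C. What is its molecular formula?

Walk through each heavy atom and fill implicit hydrogens from standard valence (C 4, N 3, O 2, S 2, halogen 1):
  atom 1: C, bond orders sum to 1 (valence 4) → 3 H
  atom 2: C, bond orders sum to 3 (valence 4) → 1 H
  atom 3: C, bond orders sum to 3 (valence 4) → 1 H
  atom 4: C, bond orders sum to 4 (valence 4) → 0 H
  atom 5: O, bond orders sum to 2 (valence 2) → 0 H
  atom 6: N, bond orders sum to 1 (valence 3) → 2 H
  atom 7: C, bond orders sum to 3 (valence 4) → 1 H
  atom 8: Br (halogen, monovalent) → 0 H
  atom 9: C, bond orders sum to 3 (valence 4) → 1 H
  atom 10: N, bond orders sum to 1 (valence 3) → 2 H
  atom 11: C, bond orders sum to 3 (valence 4) → 1 H
  atom 12: C, bond orders sum to 2 (valence 4) → 2 H
  atom 13: C, bond orders sum to 1 (valence 4) → 3 H
Totals → C:9, H:17, Br:1, N:2, O:1.
In Hill order: C9H17BrN2O.

C9H17BrN2O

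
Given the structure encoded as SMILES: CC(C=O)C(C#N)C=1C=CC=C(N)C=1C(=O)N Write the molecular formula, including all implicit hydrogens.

C12H13N3O2

Walk through each heavy atom and fill implicit hydrogens from standard valence (C 4, N 3, O 2, S 2, halogen 1):
  atom 1: C, bond orders sum to 1 (valence 4) → 3 H
  atom 2: C, bond orders sum to 3 (valence 4) → 1 H
  atom 3: C, bond orders sum to 3 (valence 4) → 1 H
  atom 4: O, bond orders sum to 2 (valence 2) → 0 H
  atom 5: C, bond orders sum to 3 (valence 4) → 1 H
  atom 6: C, bond orders sum to 4 (valence 4) → 0 H
  atom 7: N, bond orders sum to 3 (valence 3) → 0 H
  atom 8: C, bond orders sum to 4 (valence 4) → 0 H
  atom 9: C, bond orders sum to 3 (valence 4) → 1 H
  atom 10: C, bond orders sum to 3 (valence 4) → 1 H
  atom 11: C, bond orders sum to 3 (valence 4) → 1 H
  atom 12: C, bond orders sum to 4 (valence 4) → 0 H
  atom 13: N, bond orders sum to 1 (valence 3) → 2 H
  atom 14: C, bond orders sum to 4 (valence 4) → 0 H
  atom 15: C, bond orders sum to 4 (valence 4) → 0 H
  atom 16: O, bond orders sum to 2 (valence 2) → 0 H
  atom 17: N, bond orders sum to 1 (valence 3) → 2 H
Totals → C:12, H:13, N:3, O:2.
In Hill order: C12H13N3O2.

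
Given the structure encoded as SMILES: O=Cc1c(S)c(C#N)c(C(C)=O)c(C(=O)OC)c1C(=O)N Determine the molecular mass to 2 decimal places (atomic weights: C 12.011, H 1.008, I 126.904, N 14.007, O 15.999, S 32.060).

306.29 g/mol

First, the molecular formula is C13H10N2O5S (counting implicit H from valence).
  C: 13 × 12.011 = 156.143
  H: 10 × 1.008 = 10.080
  N: 2 × 14.007 = 28.014
  O: 5 × 15.999 = 79.995
  S: 1 × 32.060 = 32.060
Sum: 13×12.011 + 10×1.008 + 2×14.007 + 5×15.999 + 1×32.060 = 306.292 → 306.29 g/mol.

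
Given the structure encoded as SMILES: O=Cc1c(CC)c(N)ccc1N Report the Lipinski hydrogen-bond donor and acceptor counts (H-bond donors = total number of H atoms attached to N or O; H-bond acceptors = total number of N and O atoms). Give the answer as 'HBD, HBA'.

4, 3

Donors: find every N or O and count the H atoms it carries.
  atom 1 (O): bond orders sum to 2 → 0 H
  atom 8 (N): bond orders sum to 1 → 2 H
  atom 12 (N): bond orders sum to 1 → 2 H
Lipinski HBD = 4.
Acceptors: N atoms = 2, O atoms = 1 → HBA = 3.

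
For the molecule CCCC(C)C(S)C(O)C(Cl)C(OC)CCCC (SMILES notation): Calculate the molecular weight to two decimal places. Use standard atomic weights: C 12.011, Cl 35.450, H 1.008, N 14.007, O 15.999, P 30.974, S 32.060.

First, the molecular formula is C14H29ClO2S (counting implicit H from valence).
  C: 14 × 12.011 = 168.154
  Cl: 1 × 35.450 = 35.450
  H: 29 × 1.008 = 29.232
  O: 2 × 15.999 = 31.998
  S: 1 × 32.060 = 32.060
Sum: 14×12.011 + 1×35.450 + 29×1.008 + 2×15.999 + 1×32.060 = 296.894 → 296.89 g/mol.

296.89 g/mol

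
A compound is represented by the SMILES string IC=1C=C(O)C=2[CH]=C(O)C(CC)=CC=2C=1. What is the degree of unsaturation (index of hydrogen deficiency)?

7

Molecular formula: C12H11IO2.
DoU = (2C + 2 + N − H − X) / 2, where X is the halogen count and O/S are ignored.
    = (2·12 + 2 + 0 − 11 − 1) / 2 = 14 / 2 = 7.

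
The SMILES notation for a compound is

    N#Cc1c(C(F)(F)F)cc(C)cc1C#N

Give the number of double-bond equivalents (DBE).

Molecular formula: C10H5F3N2.
DoU = (2C + 2 + N − H − X) / 2, where X is the halogen count and O/S are ignored.
    = (2·10 + 2 + 2 − 5 − 3) / 2 = 16 / 2 = 8.

8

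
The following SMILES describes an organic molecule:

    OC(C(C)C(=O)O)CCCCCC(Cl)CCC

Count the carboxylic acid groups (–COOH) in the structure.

1

The carboxylic acid motif appears at heavy-atom position 5 in the SMILES.
Other groups present: 1 hydroxyl.
Carboxylic acid count: 1.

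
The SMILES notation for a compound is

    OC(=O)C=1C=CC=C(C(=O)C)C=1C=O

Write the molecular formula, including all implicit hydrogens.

Walk through each heavy atom and fill implicit hydrogens from standard valence (C 4, N 3, O 2, S 2, halogen 1):
  atom 1: O, bond orders sum to 1 (valence 2) → 1 H
  atom 2: C, bond orders sum to 4 (valence 4) → 0 H
  atom 3: O, bond orders sum to 2 (valence 2) → 0 H
  atom 4: C, bond orders sum to 4 (valence 4) → 0 H
  atom 5: C, bond orders sum to 3 (valence 4) → 1 H
  atom 6: C, bond orders sum to 3 (valence 4) → 1 H
  atom 7: C, bond orders sum to 3 (valence 4) → 1 H
  atom 8: C, bond orders sum to 4 (valence 4) → 0 H
  atom 9: C, bond orders sum to 4 (valence 4) → 0 H
  atom 10: O, bond orders sum to 2 (valence 2) → 0 H
  atom 11: C, bond orders sum to 1 (valence 4) → 3 H
  atom 12: C, bond orders sum to 4 (valence 4) → 0 H
  atom 13: C, bond orders sum to 3 (valence 4) → 1 H
  atom 14: O, bond orders sum to 2 (valence 2) → 0 H
Totals → C:10, H:8, O:4.

C10H8O4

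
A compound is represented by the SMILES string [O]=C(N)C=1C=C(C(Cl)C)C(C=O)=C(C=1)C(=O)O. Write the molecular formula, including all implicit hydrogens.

C11H10ClNO4

Walk through each heavy atom and fill implicit hydrogens from standard valence (C 4, N 3, O 2, S 2, halogen 1):
  atom 1: O with explicit H count 0
  atom 2: C, bond orders sum to 4 (valence 4) → 0 H
  atom 3: N, bond orders sum to 1 (valence 3) → 2 H
  atom 4: C, bond orders sum to 4 (valence 4) → 0 H
  atom 5: C, bond orders sum to 3 (valence 4) → 1 H
  atom 6: C, bond orders sum to 4 (valence 4) → 0 H
  atom 7: C, bond orders sum to 3 (valence 4) → 1 H
  atom 8: Cl (halogen, monovalent) → 0 H
  atom 9: C, bond orders sum to 1 (valence 4) → 3 H
  atom 10: C, bond orders sum to 4 (valence 4) → 0 H
  atom 11: C, bond orders sum to 3 (valence 4) → 1 H
  atom 12: O, bond orders sum to 2 (valence 2) → 0 H
  atom 13: C, bond orders sum to 4 (valence 4) → 0 H
  atom 14: C, bond orders sum to 3 (valence 4) → 1 H
  atom 15: C, bond orders sum to 4 (valence 4) → 0 H
  atom 16: O, bond orders sum to 2 (valence 2) → 0 H
  atom 17: O, bond orders sum to 1 (valence 2) → 1 H
Totals → C:11, H:10, Cl:1, N:1, O:4.
In Hill order: C11H10ClNO4.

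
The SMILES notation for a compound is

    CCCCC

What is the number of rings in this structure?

0

In SMILES, each pair of matching ring-closure digits denotes one ring-closing bond; the number of such bonds equals the number of independent rings.
Ring-closure bonds here: 0.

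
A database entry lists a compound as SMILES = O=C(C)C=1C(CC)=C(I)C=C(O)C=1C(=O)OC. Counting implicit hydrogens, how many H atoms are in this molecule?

13

Walk through each heavy atom and fill implicit hydrogens from standard valence (C 4, N 3, O 2, S 2, halogen 1):
  atom 1: O, bond orders sum to 2 (valence 2) → 0 H
  atom 2: C, bond orders sum to 4 (valence 4) → 0 H
  atom 3: C, bond orders sum to 1 (valence 4) → 3 H
  atom 4: C, bond orders sum to 4 (valence 4) → 0 H
  atom 5: C, bond orders sum to 4 (valence 4) → 0 H
  atom 6: C, bond orders sum to 2 (valence 4) → 2 H
  atom 7: C, bond orders sum to 1 (valence 4) → 3 H
  atom 8: C, bond orders sum to 4 (valence 4) → 0 H
  atom 9: I (halogen, monovalent) → 0 H
  atom 10: C, bond orders sum to 3 (valence 4) → 1 H
  atom 11: C, bond orders sum to 4 (valence 4) → 0 H
  atom 12: O, bond orders sum to 1 (valence 2) → 1 H
  atom 13: C, bond orders sum to 4 (valence 4) → 0 H
  atom 14: C, bond orders sum to 4 (valence 4) → 0 H
  atom 15: O, bond orders sum to 2 (valence 2) → 0 H
  atom 16: O, bond orders sum to 2 (valence 2) → 0 H
  atom 17: C, bond orders sum to 1 (valence 4) → 3 H
Total hydrogens: 13.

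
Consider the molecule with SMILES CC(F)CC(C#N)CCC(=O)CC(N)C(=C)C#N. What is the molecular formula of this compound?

Walk through each heavy atom and fill implicit hydrogens from standard valence (C 4, N 3, O 2, S 2, halogen 1):
  atom 1: C, bond orders sum to 1 (valence 4) → 3 H
  atom 2: C, bond orders sum to 3 (valence 4) → 1 H
  atom 3: F (halogen, monovalent) → 0 H
  atom 4: C, bond orders sum to 2 (valence 4) → 2 H
  atom 5: C, bond orders sum to 3 (valence 4) → 1 H
  atom 6: C, bond orders sum to 4 (valence 4) → 0 H
  atom 7: N, bond orders sum to 3 (valence 3) → 0 H
  atom 8: C, bond orders sum to 2 (valence 4) → 2 H
  atom 9: C, bond orders sum to 2 (valence 4) → 2 H
  atom 10: C, bond orders sum to 4 (valence 4) → 0 H
  atom 11: O, bond orders sum to 2 (valence 2) → 0 H
  atom 12: C, bond orders sum to 2 (valence 4) → 2 H
  atom 13: C, bond orders sum to 3 (valence 4) → 1 H
  atom 14: N, bond orders sum to 1 (valence 3) → 2 H
  atom 15: C, bond orders sum to 4 (valence 4) → 0 H
  atom 16: C, bond orders sum to 2 (valence 4) → 2 H
  atom 17: C, bond orders sum to 4 (valence 4) → 0 H
  atom 18: N, bond orders sum to 3 (valence 3) → 0 H
Totals → C:13, H:18, F:1, N:3, O:1.
In Hill order: C13H18FN3O.

C13H18FN3O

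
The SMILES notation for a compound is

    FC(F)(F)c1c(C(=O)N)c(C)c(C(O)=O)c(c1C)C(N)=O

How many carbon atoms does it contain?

Count every carbon token in the SMILES (each C, including those in ring-closure positions and inside branches).
Carbon count: 12.

12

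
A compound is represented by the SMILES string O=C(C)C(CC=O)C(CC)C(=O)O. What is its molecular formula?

C9H14O4

Walk through each heavy atom and fill implicit hydrogens from standard valence (C 4, N 3, O 2, S 2, halogen 1):
  atom 1: O, bond orders sum to 2 (valence 2) → 0 H
  atom 2: C, bond orders sum to 4 (valence 4) → 0 H
  atom 3: C, bond orders sum to 1 (valence 4) → 3 H
  atom 4: C, bond orders sum to 3 (valence 4) → 1 H
  atom 5: C, bond orders sum to 2 (valence 4) → 2 H
  atom 6: C, bond orders sum to 3 (valence 4) → 1 H
  atom 7: O, bond orders sum to 2 (valence 2) → 0 H
  atom 8: C, bond orders sum to 3 (valence 4) → 1 H
  atom 9: C, bond orders sum to 2 (valence 4) → 2 H
  atom 10: C, bond orders sum to 1 (valence 4) → 3 H
  atom 11: C, bond orders sum to 4 (valence 4) → 0 H
  atom 12: O, bond orders sum to 2 (valence 2) → 0 H
  atom 13: O, bond orders sum to 1 (valence 2) → 1 H
Totals → C:9, H:14, O:4.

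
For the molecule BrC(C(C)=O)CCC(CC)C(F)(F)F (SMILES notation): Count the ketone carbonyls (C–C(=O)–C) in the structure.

1

The ketone motif appears at heavy-atom position 3 in the SMILES.
Ketone count: 1.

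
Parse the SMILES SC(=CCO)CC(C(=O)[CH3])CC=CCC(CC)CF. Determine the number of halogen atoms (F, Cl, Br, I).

Halogen atoms appear at heavy-atom position 19 (1×F).
Other groups present: 2 alkene, 1 hydroxyl, 1 ketone, 1 thiol.
Halogen count: 1.

1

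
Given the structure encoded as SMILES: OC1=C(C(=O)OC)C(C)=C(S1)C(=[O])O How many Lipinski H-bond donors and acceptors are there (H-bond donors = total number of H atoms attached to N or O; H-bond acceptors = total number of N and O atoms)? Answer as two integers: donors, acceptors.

2, 5

Donors: find every N or O and count the H atoms it carries.
  atom 1 (O): bond orders sum to 1 → 1 H
  atom 5 (O): bond orders sum to 2 → 0 H
  atom 6 (O): bond orders sum to 2 → 0 H
  atom 13 (O): bond orders sum to 2 → 0 H
  atom 14 (O): bond orders sum to 1 → 1 H
Lipinski HBD = 2.
Acceptors: N atoms = 0, O atoms = 5 → HBA = 5.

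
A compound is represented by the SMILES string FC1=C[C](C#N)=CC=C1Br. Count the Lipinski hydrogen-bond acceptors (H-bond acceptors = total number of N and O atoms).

1

N atoms: 1; O atoms: 0.
Lipinski HBA = 1 + 0 = 1.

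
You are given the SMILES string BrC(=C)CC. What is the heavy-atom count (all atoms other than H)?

5

Every atom symbol written in the SMILES (organic subset) is one heavy atom; implicit H are not written.
Heavy atoms by element → Br:1, C:4.
Total: 5.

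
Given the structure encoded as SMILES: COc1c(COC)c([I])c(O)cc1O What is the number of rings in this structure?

1

In SMILES, each pair of matching ring-closure digits denotes one ring-closing bond; the number of such bonds equals the number of independent rings.
Ring-closure bonds here: 1.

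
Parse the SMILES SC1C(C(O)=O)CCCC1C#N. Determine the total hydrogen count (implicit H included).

11

Walk through each heavy atom and fill implicit hydrogens from standard valence (C 4, N 3, O 2, S 2, halogen 1):
  atom 1: S, bond orders sum to 1 (valence 2) → 1 H
  atom 2: C, bond orders sum to 3 (valence 4) → 1 H
  atom 3: C, bond orders sum to 3 (valence 4) → 1 H
  atom 4: C, bond orders sum to 4 (valence 4) → 0 H
  atom 5: O, bond orders sum to 1 (valence 2) → 1 H
  atom 6: O, bond orders sum to 2 (valence 2) → 0 H
  atom 7: C, bond orders sum to 2 (valence 4) → 2 H
  atom 8: C, bond orders sum to 2 (valence 4) → 2 H
  atom 9: C, bond orders sum to 2 (valence 4) → 2 H
  atom 10: C, bond orders sum to 3 (valence 4) → 1 H
  atom 11: C, bond orders sum to 4 (valence 4) → 0 H
  atom 12: N, bond orders sum to 3 (valence 3) → 0 H
Total hydrogens: 11.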